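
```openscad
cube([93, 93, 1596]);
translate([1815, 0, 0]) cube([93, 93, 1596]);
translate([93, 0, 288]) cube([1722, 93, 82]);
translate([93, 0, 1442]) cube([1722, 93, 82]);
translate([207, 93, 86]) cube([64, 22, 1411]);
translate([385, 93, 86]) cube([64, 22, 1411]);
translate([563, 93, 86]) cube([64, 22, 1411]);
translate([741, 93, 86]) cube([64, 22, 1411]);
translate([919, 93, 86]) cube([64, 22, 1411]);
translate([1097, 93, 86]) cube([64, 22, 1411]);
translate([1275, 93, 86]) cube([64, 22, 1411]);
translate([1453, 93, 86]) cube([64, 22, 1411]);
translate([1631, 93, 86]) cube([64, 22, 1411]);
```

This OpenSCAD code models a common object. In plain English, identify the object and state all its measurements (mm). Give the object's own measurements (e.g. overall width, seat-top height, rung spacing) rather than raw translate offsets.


A fence section. Two 93×93 mm posts, 1596 mm tall, stand on the floor with a clear span of 1722 mm between their inner faces. Two horizontal rails of 93×82 mm section span the gap between the posts with their undersides at z = 288 mm and z = 1442 mm, flush with the posts' −y face. 9 pickets, each 64 mm wide, 22 mm thick and 1411 mm tall, are fixed to the +y face of the rails with their bottoms at z = 86 mm, spaced across the span with a 114 mm gap after the −x post and between neighbouring pickets, with 120 mm left before the +x post.


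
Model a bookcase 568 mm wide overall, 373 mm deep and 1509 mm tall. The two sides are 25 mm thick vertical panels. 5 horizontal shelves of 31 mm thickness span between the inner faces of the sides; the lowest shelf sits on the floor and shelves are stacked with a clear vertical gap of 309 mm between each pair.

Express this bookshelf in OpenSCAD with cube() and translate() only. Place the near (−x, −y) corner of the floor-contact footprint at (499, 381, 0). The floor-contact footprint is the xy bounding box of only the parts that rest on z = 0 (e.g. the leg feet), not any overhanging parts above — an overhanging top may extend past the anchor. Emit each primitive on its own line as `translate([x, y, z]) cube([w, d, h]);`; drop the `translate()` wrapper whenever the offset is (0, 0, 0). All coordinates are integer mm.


translate([499, 381, 0]) cube([25, 373, 1509]);
translate([1042, 381, 0]) cube([25, 373, 1509]);
translate([524, 381, 0]) cube([518, 373, 31]);
translate([524, 381, 340]) cube([518, 373, 31]);
translate([524, 381, 680]) cube([518, 373, 31]);
translate([524, 381, 1020]) cube([518, 373, 31]);
translate([524, 381, 1360]) cube([518, 373, 31]);


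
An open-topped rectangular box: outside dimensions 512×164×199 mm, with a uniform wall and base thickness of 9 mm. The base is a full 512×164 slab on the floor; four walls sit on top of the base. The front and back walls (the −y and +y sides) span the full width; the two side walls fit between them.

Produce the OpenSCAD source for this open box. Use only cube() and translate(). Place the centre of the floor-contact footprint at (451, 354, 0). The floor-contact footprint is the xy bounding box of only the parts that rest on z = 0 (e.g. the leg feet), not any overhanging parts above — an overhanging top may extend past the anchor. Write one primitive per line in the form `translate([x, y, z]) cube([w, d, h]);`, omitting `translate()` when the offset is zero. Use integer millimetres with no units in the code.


translate([195, 272, 0]) cube([512, 164, 9]);
translate([195, 272, 9]) cube([512, 9, 190]);
translate([195, 427, 9]) cube([512, 9, 190]);
translate([195, 281, 9]) cube([9, 146, 190]);
translate([698, 281, 9]) cube([9, 146, 190]);


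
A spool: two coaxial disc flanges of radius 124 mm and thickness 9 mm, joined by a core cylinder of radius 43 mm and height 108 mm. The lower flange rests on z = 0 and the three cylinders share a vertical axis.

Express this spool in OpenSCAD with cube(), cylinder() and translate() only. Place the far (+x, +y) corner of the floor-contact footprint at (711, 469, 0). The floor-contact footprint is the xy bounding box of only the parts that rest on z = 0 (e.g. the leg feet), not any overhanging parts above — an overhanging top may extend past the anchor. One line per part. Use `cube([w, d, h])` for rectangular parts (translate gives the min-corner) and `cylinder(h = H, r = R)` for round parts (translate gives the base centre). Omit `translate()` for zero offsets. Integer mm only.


translate([587, 345, 0]) cylinder(h = 9, r = 124);
translate([587, 345, 9]) cylinder(h = 108, r = 43);
translate([587, 345, 117]) cylinder(h = 9, r = 124);


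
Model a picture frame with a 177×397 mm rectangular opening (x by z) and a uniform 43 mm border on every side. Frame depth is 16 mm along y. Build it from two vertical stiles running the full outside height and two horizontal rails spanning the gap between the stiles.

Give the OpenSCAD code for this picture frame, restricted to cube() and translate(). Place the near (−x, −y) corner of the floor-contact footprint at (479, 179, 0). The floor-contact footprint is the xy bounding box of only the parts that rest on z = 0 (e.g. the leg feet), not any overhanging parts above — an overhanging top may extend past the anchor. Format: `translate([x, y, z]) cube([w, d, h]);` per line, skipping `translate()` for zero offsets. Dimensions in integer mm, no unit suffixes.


translate([479, 179, 0]) cube([43, 16, 483]);
translate([699, 179, 0]) cube([43, 16, 483]);
translate([522, 179, 0]) cube([177, 16, 43]);
translate([522, 179, 440]) cube([177, 16, 43]);


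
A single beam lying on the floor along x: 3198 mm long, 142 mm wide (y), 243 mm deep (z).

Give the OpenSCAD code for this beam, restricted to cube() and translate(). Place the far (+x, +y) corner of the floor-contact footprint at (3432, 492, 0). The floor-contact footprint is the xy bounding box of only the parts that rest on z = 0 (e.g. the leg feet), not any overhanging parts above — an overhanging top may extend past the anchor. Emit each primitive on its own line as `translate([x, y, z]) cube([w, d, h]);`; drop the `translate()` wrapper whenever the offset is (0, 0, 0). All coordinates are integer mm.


translate([234, 350, 0]) cube([3198, 142, 243]);


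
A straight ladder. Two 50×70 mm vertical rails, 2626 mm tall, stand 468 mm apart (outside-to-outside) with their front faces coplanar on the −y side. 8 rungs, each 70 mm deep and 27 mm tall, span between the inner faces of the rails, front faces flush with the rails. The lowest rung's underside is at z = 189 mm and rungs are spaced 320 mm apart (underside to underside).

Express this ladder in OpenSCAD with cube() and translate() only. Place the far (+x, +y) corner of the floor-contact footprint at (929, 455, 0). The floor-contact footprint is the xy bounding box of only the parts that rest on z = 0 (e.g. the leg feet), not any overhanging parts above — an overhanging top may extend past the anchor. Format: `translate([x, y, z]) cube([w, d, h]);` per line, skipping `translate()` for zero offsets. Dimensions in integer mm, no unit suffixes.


translate([461, 385, 0]) cube([50, 70, 2626]);
translate([879, 385, 0]) cube([50, 70, 2626]);
translate([511, 385, 189]) cube([368, 70, 27]);
translate([511, 385, 509]) cube([368, 70, 27]);
translate([511, 385, 829]) cube([368, 70, 27]);
translate([511, 385, 1149]) cube([368, 70, 27]);
translate([511, 385, 1469]) cube([368, 70, 27]);
translate([511, 385, 1789]) cube([368, 70, 27]);
translate([511, 385, 2109]) cube([368, 70, 27]);
translate([511, 385, 2429]) cube([368, 70, 27]);


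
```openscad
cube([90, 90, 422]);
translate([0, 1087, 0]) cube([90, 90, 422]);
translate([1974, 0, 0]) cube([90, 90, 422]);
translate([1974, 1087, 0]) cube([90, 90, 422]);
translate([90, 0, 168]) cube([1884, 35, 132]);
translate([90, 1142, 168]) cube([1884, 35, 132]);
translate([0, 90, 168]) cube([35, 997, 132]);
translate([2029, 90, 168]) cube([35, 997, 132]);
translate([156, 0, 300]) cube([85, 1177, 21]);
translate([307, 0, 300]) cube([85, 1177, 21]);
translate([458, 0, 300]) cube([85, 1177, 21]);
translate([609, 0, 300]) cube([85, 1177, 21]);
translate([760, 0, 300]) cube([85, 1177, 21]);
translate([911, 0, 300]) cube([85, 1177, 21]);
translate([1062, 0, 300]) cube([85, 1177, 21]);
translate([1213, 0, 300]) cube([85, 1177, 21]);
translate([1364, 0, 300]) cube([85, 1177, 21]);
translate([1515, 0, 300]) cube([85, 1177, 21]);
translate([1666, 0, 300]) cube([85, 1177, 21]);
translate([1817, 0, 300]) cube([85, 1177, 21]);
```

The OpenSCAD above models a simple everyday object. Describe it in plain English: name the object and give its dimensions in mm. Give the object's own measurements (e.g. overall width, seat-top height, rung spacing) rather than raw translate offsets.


A bed frame 2064 mm long (x) by 1177 mm wide (y). Four 90×90 mm corner posts, 422 mm tall, at the corners of the footprint. Four rails of 35 mm thickness and 132 mm height run between adjacent posts with their undersides at z = 168 mm, their outer faces flush with the outside of the frame (the two x-running rails run between the posts' inner faces; the two y-running rails run between the posts' inner faces). 12 slats, each 85 mm wide (x) and 21 mm thick, lie across the top of the two x-running rails, running the full 1177 mm width of the frame in y; along x they sit between the end posts with a 66 mm gap after the −x posts and between neighbouring slats, leaving 72 mm before the +x posts.


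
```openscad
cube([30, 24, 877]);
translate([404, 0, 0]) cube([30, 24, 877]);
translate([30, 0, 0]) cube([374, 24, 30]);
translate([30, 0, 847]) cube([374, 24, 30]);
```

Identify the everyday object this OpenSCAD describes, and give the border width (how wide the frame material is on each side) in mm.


A picture frame. The border width is 30 mm.

Four thin pieces enclosing a rectangular opening — a picture frame. The two full-height stiles are 877 mm tall; the top rail sits at z = 847 and is 30 mm tall, so the border above the opening is 877 − 847 = 30 mm, matching the stile x-width.


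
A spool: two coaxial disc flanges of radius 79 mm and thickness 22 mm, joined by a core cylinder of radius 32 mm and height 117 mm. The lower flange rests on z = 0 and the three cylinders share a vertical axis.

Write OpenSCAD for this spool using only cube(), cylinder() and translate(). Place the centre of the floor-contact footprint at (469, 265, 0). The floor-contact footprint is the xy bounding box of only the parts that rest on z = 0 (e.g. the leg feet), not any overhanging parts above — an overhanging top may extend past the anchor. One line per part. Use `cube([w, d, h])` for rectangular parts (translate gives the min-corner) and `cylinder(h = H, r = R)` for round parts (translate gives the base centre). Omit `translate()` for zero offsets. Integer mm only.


translate([469, 265, 0]) cylinder(h = 22, r = 79);
translate([469, 265, 22]) cylinder(h = 117, r = 32);
translate([469, 265, 139]) cylinder(h = 22, r = 79);


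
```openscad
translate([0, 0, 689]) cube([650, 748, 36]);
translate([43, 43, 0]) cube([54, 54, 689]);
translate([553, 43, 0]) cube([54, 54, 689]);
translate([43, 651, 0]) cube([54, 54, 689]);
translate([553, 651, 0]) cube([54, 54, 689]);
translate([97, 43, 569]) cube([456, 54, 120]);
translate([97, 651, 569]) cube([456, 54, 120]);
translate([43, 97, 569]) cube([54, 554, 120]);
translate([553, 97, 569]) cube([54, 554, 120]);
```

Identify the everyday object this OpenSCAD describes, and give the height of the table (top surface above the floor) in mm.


A table. The table height is 725 mm.

A 650×748×36 slab sits at z = 689 on four 54 mm square posts — a table. The top surface is at 689 + 36 = 725 mm.


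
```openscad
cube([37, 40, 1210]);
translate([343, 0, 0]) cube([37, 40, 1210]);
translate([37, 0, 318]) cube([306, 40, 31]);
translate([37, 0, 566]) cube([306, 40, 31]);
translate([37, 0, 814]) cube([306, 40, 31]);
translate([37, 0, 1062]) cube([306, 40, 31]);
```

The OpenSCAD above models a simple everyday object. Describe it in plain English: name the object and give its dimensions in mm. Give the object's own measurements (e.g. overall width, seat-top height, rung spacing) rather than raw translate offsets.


A straight ladder. Two 37×40 mm vertical rails, 1210 mm tall, stand 380 mm apart (outside-to-outside) with their front faces coplanar on the −y side. 4 rungs, each 40 mm deep and 31 mm tall, span between the inner faces of the rails, front faces flush with the rails. The lowest rung's underside is at z = 318 mm and rungs are spaced 248 mm apart (underside to underside).


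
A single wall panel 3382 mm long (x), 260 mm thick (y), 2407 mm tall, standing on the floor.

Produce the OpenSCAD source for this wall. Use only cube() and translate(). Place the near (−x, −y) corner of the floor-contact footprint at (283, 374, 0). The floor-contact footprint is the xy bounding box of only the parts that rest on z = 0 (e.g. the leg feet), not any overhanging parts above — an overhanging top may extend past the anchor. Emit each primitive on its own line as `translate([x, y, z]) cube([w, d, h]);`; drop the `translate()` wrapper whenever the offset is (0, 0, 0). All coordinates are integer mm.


translate([283, 374, 0]) cube([3382, 260, 2407]);


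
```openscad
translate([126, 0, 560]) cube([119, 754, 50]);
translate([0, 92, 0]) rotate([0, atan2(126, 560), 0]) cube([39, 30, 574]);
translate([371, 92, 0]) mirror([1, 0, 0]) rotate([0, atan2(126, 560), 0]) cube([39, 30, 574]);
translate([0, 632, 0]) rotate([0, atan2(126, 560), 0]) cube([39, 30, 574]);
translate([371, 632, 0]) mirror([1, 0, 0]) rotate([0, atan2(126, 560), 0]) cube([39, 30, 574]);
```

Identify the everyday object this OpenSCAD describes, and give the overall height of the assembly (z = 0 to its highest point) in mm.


A sawhorse. The overall height is 610 mm.

A beam across two mirrored pairs of raked legs — a sawhorse. The beam's underside is at z = 560 (matching the legs' vertical rise in atan2(126, 560)) and the beam is 50 mm tall, so its top is at 560 + 50 = 610 mm. The raked legs top out at the beam's underside, so that is the highest point.


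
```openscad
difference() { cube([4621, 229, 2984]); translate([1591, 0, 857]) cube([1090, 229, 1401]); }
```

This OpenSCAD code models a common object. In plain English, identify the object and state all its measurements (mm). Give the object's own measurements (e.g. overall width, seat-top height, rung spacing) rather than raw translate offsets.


A wall 4621 mm long (x), 229 mm thick (y), 2984 mm tall, with a rectangular window opening cut through it. The opening is 1090 mm wide and 1401 mm tall; its sill is at z = 857 mm and its near (−x) edge is 1591 mm from the wall's −x end. The opening passes through the full wall thickness.


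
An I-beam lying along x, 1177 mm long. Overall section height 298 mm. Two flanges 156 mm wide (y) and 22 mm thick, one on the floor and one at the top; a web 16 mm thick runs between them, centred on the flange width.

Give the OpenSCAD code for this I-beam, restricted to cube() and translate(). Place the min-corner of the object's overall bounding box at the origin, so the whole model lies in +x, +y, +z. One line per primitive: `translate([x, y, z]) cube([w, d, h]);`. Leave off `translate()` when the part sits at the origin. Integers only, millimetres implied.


cube([1177, 156, 22]);
translate([0, 70, 22]) cube([1177, 16, 254]);
translate([0, 0, 276]) cube([1177, 156, 22]);


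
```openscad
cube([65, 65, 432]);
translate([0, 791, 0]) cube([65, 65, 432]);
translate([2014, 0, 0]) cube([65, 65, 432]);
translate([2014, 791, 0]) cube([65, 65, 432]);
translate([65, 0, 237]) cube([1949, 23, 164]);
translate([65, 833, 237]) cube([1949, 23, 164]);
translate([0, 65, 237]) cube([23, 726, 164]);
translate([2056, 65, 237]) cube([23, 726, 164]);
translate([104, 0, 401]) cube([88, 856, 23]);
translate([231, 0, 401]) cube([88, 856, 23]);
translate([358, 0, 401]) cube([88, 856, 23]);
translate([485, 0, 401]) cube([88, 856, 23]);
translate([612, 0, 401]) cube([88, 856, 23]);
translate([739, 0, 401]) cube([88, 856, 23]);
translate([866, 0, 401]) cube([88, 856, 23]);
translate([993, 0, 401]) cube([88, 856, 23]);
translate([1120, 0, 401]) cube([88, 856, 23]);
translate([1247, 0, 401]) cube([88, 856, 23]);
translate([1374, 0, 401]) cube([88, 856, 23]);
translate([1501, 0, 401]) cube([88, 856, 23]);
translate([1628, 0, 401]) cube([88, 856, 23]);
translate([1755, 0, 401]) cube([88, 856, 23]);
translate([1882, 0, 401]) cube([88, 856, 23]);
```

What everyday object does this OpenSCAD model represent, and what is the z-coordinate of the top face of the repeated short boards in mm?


A bed frame. The slat-top height is 424 mm.

Four posts, four rails, and a row of slats — a bed frame. Slats sit on the rails at z = 237 + 164 = 401; with slat thickness 23, the top is 424 mm.


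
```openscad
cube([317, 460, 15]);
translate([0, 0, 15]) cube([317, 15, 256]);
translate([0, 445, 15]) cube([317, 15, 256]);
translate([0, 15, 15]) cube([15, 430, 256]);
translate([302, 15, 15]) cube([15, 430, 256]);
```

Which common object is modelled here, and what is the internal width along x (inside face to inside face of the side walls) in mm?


An open box. The internal width is 287 mm.

A 317×460 base slab with four walls standing on it — an open box. The base is 317 mm wide and the walls are 15 mm thick, so the internal width is 317 − 2 × 15 = 287 mm.


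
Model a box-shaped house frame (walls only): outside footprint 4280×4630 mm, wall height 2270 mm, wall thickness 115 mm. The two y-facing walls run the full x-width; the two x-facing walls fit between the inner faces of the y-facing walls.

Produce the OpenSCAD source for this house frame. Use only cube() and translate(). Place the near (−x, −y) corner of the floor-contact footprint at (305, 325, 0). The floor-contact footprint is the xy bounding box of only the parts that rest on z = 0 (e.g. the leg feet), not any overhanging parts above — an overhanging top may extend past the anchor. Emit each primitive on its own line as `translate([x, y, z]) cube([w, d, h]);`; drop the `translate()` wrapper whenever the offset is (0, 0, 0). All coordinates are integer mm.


translate([305, 325, 0]) cube([4280, 115, 2270]);
translate([305, 4840, 0]) cube([4280, 115, 2270]);
translate([305, 440, 0]) cube([115, 4400, 2270]);
translate([4470, 440, 0]) cube([115, 4400, 2270]);


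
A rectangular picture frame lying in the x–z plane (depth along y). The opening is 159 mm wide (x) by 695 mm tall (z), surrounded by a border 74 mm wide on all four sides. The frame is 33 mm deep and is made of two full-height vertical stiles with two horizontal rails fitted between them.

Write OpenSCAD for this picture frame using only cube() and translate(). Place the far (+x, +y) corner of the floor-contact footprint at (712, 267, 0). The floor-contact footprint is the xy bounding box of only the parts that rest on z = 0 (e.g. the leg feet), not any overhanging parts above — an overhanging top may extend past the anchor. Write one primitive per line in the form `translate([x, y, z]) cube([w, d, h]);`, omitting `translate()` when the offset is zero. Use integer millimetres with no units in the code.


translate([405, 234, 0]) cube([74, 33, 843]);
translate([638, 234, 0]) cube([74, 33, 843]);
translate([479, 234, 0]) cube([159, 33, 74]);
translate([479, 234, 769]) cube([159, 33, 74]);


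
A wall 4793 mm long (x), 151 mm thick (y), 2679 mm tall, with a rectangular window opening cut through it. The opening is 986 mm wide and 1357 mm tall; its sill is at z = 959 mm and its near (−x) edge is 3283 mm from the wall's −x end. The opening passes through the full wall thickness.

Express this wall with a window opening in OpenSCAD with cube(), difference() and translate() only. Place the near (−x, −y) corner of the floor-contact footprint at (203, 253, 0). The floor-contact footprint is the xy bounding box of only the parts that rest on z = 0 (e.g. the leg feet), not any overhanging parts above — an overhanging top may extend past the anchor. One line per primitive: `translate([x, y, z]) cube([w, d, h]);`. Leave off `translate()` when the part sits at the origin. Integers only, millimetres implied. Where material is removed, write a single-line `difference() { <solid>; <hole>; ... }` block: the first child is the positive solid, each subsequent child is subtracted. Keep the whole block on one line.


difference() { translate([203, 253, 0]) cube([4793, 151, 2679]); translate([3486, 253, 959]) cube([986, 151, 1357]); }


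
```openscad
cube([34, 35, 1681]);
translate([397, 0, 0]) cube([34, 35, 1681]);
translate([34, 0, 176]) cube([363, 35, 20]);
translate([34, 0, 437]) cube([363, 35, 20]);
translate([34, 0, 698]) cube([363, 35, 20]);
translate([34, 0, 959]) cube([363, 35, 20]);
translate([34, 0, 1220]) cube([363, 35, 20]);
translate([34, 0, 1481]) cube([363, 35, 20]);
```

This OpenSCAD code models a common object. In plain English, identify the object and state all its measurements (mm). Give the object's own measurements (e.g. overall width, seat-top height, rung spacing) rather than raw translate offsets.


A straight ladder. Two 34×35 mm vertical rails, 1681 mm tall, stand 431 mm apart (outside-to-outside) with their front faces coplanar on the −y side. 6 rungs, each 35 mm deep and 20 mm tall, span between the inner faces of the rails, front faces flush with the rails. The lowest rung's underside is at z = 176 mm and rungs are spaced 261 mm apart (underside to underside).


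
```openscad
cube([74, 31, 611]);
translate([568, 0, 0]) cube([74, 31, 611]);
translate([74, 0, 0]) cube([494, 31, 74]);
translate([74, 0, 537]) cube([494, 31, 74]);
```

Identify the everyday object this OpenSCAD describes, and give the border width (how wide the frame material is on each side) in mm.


A picture frame. The border width is 74 mm.

Four thin pieces enclosing a rectangular opening — a picture frame. The two full-height stiles are 611 mm tall; the top rail sits at z = 537 and is 74 mm tall, so the border above the opening is 611 − 537 = 74 mm, matching the stile x-width.


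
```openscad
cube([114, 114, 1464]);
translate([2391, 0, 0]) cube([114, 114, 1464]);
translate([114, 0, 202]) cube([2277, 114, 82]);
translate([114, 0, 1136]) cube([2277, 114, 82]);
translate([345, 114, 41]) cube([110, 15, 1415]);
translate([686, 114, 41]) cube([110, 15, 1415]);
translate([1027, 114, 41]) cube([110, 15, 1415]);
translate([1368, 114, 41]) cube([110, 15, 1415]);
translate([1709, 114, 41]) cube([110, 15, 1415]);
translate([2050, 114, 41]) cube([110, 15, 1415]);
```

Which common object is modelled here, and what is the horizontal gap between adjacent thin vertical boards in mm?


A fence section. The picket gap is 231 mm.

Two posts, two rails, 6 pickets — a fence section. Span 2277 mm holds 6 pickets of 110 mm with 7 equal gaps: ⌊(2277 − 6·110) / 7⌋ = 231 mm.


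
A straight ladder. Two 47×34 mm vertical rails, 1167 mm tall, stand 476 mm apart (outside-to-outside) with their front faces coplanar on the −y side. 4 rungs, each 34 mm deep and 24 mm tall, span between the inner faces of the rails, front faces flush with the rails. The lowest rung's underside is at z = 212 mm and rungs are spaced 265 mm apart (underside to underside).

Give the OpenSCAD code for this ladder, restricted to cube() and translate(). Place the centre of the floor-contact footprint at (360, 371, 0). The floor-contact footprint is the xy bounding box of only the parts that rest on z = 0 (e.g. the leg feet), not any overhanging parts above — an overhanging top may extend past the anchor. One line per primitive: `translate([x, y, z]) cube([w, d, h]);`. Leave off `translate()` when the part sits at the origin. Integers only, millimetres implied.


translate([122, 354, 0]) cube([47, 34, 1167]);
translate([551, 354, 0]) cube([47, 34, 1167]);
translate([169, 354, 212]) cube([382, 34, 24]);
translate([169, 354, 477]) cube([382, 34, 24]);
translate([169, 354, 742]) cube([382, 34, 24]);
translate([169, 354, 1007]) cube([382, 34, 24]);


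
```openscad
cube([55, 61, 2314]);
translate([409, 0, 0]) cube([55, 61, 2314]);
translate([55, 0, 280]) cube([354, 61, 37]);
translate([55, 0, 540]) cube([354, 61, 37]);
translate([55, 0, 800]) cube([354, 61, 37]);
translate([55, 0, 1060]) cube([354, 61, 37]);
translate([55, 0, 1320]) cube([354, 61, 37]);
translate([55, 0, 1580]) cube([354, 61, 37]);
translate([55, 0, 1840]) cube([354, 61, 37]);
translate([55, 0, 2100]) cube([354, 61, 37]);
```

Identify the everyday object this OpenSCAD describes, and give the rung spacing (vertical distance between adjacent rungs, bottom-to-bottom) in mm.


A ladder. The rung spacing is 260 mm.

Two tall 55×61 posts with 8 short bars between them — a ladder. Adjacent rungs sit at z = 280 and z = 540, so the spacing is 540 − 280 = 260 mm.


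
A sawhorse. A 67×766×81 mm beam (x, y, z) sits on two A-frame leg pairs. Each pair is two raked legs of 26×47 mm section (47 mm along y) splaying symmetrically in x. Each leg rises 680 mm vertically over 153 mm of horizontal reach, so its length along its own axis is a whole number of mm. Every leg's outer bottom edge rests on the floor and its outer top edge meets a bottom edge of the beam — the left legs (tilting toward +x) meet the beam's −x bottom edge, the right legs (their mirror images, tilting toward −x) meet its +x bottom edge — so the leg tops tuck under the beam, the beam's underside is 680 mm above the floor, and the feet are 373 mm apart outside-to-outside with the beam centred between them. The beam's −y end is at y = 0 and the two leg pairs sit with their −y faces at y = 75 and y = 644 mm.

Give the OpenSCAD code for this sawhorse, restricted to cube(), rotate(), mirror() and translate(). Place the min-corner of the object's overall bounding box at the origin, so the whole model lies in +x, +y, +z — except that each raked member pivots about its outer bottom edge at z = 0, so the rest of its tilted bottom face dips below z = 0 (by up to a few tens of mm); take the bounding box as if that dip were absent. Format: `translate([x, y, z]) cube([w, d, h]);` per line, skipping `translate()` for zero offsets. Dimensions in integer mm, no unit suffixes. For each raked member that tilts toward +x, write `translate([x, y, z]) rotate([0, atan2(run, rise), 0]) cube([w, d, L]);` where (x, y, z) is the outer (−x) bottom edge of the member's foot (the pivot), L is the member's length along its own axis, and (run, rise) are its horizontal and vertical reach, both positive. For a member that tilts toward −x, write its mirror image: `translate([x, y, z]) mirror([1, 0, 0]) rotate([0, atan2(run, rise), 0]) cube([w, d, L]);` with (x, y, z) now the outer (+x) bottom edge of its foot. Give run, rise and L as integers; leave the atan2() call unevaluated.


translate([153, 0, 680]) cube([67, 766, 81]);
translate([0, 75, 0]) rotate([0, atan2(153, 680), 0]) cube([26, 47, 697]);
translate([373, 75, 0]) mirror([1, 0, 0]) rotate([0, atan2(153, 680), 0]) cube([26, 47, 697]);
translate([0, 644, 0]) rotate([0, atan2(153, 680), 0]) cube([26, 47, 697]);
translate([373, 644, 0]) mirror([1, 0, 0]) rotate([0, atan2(153, 680), 0]) cube([26, 47, 697]);


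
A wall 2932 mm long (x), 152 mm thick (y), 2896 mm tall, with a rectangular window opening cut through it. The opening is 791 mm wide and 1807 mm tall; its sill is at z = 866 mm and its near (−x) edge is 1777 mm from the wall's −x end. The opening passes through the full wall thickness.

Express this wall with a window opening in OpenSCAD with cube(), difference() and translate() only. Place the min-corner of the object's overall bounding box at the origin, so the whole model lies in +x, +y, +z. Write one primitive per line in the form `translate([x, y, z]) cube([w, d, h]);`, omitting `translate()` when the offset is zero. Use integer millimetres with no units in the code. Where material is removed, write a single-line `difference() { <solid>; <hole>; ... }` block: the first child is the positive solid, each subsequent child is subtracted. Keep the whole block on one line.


difference() { cube([2932, 152, 2896]); translate([1777, 0, 866]) cube([791, 152, 1807]); }


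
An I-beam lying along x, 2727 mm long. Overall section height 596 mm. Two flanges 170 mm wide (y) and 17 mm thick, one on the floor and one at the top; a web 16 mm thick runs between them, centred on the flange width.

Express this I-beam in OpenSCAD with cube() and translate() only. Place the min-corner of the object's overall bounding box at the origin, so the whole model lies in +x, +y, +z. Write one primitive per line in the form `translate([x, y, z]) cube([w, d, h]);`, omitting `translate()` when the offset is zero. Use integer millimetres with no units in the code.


cube([2727, 170, 17]);
translate([0, 77, 17]) cube([2727, 16, 562]);
translate([0, 0, 579]) cube([2727, 170, 17]);


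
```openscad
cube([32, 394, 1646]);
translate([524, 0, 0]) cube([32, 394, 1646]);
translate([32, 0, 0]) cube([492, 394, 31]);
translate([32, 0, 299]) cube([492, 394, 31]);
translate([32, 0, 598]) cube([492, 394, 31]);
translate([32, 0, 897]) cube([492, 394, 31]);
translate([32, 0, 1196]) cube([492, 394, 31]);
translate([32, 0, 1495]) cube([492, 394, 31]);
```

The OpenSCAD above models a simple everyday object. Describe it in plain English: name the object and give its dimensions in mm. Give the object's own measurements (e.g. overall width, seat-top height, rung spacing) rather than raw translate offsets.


An open bookshelf. Two side panels, each 32 mm thick, 394 mm deep and 1646 mm tall, stand 556 mm apart (outside-to-outside). Between them sit 6 shelves, each 31 mm thick and 394 mm deep, spanning the full gap between the sides. The bottom shelf rests on the floor (its underside at z = 0) and the clear gap between one shelf's top and the next shelf's underside is 268 mm.


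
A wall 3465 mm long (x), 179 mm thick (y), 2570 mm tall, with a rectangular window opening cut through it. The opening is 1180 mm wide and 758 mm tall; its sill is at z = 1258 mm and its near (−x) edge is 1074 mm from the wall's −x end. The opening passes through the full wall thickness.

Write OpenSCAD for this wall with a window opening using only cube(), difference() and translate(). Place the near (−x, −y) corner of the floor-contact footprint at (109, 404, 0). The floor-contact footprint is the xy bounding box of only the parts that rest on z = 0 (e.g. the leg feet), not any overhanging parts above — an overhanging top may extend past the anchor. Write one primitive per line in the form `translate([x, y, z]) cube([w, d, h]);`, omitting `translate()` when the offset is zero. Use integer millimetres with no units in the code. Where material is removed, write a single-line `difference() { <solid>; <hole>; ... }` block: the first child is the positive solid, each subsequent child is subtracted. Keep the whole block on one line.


difference() { translate([109, 404, 0]) cube([3465, 179, 2570]); translate([1183, 404, 1258]) cube([1180, 179, 758]); }


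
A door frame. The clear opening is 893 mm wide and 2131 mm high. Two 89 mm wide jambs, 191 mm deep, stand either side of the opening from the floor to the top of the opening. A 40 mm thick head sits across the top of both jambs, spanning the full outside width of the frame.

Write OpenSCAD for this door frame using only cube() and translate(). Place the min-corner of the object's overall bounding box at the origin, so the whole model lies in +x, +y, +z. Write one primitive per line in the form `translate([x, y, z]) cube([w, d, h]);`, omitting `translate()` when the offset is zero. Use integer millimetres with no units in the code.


cube([89, 191, 2131]);
translate([982, 0, 0]) cube([89, 191, 2131]);
translate([0, 0, 2131]) cube([1071, 191, 40]);


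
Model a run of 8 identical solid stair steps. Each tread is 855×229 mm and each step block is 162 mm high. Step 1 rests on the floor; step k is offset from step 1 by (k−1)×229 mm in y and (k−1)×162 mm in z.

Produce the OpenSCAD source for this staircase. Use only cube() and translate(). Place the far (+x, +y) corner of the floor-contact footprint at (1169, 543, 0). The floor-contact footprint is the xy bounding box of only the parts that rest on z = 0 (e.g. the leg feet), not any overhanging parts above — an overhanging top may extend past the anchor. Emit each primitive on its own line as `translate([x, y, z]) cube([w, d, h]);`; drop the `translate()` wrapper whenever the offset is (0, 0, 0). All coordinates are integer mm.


translate([314, 314, 0]) cube([855, 229, 162]);
translate([314, 543, 162]) cube([855, 229, 162]);
translate([314, 772, 324]) cube([855, 229, 162]);
translate([314, 1001, 486]) cube([855, 229, 162]);
translate([314, 1230, 648]) cube([855, 229, 162]);
translate([314, 1459, 810]) cube([855, 229, 162]);
translate([314, 1688, 972]) cube([855, 229, 162]);
translate([314, 1917, 1134]) cube([855, 229, 162]);


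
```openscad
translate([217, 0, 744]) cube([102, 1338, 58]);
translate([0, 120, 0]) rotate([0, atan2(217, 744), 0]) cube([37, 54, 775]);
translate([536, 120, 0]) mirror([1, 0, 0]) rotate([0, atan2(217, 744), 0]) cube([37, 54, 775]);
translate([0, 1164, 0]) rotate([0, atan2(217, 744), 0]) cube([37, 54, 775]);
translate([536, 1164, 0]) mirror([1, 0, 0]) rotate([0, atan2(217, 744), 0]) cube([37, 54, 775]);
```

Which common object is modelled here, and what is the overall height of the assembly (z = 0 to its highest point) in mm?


A sawhorse. The overall height is 802 mm.

A beam across two mirrored pairs of raked legs — a sawhorse. The beam's underside is at z = 744 (matching the legs' vertical rise in atan2(217, 744)) and the beam is 58 mm tall, so its top is at 744 + 58 = 802 mm. The raked legs top out at the beam's underside, so that is the highest point.


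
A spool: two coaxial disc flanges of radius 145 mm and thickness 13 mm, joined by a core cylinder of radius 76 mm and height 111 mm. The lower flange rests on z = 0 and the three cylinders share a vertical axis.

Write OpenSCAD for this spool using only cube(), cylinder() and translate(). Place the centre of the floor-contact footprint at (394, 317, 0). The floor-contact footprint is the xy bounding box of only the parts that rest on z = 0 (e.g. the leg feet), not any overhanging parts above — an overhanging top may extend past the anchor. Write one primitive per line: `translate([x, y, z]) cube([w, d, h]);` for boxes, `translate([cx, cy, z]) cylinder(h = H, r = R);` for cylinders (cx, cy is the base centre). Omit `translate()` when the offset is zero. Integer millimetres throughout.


translate([394, 317, 0]) cylinder(h = 13, r = 145);
translate([394, 317, 13]) cylinder(h = 111, r = 76);
translate([394, 317, 124]) cylinder(h = 13, r = 145);


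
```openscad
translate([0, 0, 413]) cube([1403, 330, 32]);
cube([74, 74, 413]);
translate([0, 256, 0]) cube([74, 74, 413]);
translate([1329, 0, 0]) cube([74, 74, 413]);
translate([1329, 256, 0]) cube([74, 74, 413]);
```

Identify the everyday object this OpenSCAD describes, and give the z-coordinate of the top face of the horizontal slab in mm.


A bench. The seat-top height is 445 mm.

A long slab on four corner posts — a bench. The slab sits at z = 413 with thickness 32, so the top is 413 + 32 = 445 mm.


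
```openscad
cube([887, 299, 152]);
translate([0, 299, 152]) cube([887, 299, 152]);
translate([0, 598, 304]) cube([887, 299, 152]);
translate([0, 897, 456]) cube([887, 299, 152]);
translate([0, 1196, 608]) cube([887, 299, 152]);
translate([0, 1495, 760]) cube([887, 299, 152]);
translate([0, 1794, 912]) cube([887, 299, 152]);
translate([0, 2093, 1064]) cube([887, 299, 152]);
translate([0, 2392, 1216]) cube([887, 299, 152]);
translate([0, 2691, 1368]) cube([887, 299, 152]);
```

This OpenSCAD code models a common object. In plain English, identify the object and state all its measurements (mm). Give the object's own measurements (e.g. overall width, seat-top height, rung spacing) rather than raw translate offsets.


A straight staircase of 10 solid steps. Each step is 887 mm wide (x), 299 mm deep (y, the going) and 152 mm tall (the rise). The first step rests on the floor; each subsequent step sits one going further in +y and one rise higher in +z, directly behind and above the previous step with no overlap.


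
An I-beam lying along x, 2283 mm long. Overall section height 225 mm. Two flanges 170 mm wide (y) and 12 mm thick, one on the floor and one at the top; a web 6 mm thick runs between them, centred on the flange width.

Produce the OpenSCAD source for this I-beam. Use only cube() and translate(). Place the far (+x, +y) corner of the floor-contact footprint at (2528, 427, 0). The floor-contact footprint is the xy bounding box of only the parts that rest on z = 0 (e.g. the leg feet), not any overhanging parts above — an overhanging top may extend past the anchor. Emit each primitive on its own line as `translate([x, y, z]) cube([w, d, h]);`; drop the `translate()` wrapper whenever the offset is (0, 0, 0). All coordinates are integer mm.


translate([245, 257, 0]) cube([2283, 170, 12]);
translate([245, 339, 12]) cube([2283, 6, 201]);
translate([245, 257, 213]) cube([2283, 170, 12]);


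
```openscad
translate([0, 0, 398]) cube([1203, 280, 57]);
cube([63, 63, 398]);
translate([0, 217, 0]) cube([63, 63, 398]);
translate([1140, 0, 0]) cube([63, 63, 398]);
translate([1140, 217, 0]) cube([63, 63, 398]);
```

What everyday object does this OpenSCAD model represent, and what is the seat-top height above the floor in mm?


A bench. The seat-top height is 455 mm.

A long slab on four corner posts — a bench. The slab sits at z = 398 with thickness 57, so the top is 398 + 57 = 455 mm.


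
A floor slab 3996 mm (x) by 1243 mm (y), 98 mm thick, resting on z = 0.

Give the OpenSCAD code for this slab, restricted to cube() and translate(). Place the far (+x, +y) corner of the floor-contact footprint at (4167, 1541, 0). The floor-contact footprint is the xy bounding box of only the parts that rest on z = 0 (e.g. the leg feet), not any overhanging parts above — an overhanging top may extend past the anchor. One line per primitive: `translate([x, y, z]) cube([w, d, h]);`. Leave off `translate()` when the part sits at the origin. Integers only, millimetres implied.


translate([171, 298, 0]) cube([3996, 1243, 98]);


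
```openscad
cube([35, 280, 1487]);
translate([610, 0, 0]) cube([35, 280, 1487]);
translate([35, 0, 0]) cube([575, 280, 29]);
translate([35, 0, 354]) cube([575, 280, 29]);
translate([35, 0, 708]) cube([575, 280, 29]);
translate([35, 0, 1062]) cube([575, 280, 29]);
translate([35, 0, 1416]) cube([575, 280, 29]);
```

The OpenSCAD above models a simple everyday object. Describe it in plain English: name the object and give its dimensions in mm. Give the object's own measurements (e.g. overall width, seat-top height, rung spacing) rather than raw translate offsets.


An open bookshelf. Two side panels, each 35 mm thick, 280 mm deep and 1487 mm tall, stand 645 mm apart (outside-to-outside). Between them sit 5 shelves, each 29 mm thick and 280 mm deep, spanning the full gap between the sides. The bottom shelf rests on the floor (its underside at z = 0) and the clear gap between one shelf's top and the next shelf's underside is 325 mm.


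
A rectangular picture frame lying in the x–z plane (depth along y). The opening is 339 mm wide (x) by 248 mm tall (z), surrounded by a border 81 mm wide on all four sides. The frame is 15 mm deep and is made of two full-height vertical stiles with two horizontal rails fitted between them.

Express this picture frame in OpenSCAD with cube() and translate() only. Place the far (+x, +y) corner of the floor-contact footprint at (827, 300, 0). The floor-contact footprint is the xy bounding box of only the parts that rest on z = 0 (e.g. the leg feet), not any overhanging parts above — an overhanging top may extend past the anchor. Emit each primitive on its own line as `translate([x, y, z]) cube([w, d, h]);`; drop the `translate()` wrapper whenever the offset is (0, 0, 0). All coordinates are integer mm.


translate([326, 285, 0]) cube([81, 15, 410]);
translate([746, 285, 0]) cube([81, 15, 410]);
translate([407, 285, 0]) cube([339, 15, 81]);
translate([407, 285, 329]) cube([339, 15, 81]);
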